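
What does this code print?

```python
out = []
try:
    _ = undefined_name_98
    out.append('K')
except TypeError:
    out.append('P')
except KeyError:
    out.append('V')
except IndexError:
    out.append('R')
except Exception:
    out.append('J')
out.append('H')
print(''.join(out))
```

Execution trace: 'J' (except Exception) → 'H' (after the try/except). Output: JH

Answer: JH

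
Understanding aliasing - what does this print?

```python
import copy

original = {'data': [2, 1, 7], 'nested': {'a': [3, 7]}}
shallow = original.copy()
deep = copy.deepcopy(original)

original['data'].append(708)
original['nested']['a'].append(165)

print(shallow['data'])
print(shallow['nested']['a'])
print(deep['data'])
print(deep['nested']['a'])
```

Key concept: comparing shallow vs deep copy.
Step by step:
`original = {'data': [2, 1, 7], 'nested': {'a': [3, 7]}}` → original = {'data': [2, 1, 7], 'nested': {'a': [3, 7]}}
`shallow = original.copy()` → shallow = {'data': [2, 1, 7], 'nested': {'a': [3, 7]}}
`deep = copy.deepcopy(original)` → deep = {'data': [2, 1, 7], 'nested': {'a': [3, 7]}}
`original['data'].append(708)` → original = {'data': [2, 1, 7, 708], 'nested': {'a': [3, 7]}}; shallow = {'data': [2, 1, 7, 708], 'nested': {'a': [3, 7]}}
`original['nested']['a'].append(165)` → original = {'data': [2, 1, 7, 708], 'nested': {'a': [3, 7, 165]}}; shallow = {'data': [2, 1, 7, 708], 'nested': {'a': [3, 7, 165]}}
`print(shallow['data'])` → prints [2, 1, 7, 708]
`print(shallow['nested']['a'])` → prints [3, 7, 165]
`print(deep['data'])` → prints [2, 1, 7]
`print(deep['nested']['a'])` → prints [3, 7]

Answer:
[2, 1, 7, 708]
[3, 7, 165]
[2, 1, 7]
[3, 7]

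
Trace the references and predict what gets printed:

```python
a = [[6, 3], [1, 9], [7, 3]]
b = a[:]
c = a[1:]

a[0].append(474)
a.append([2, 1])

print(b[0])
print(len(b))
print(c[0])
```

Key concept: slice with nested mutation.
Step by step:
`a = [[6, 3], [1, 9], [7, 3]]` → a = [[6, 3], [1, 9], [7, 3]]
`b = a[:]` → b = [[6, 3], [1, 9], [7, 3]]
`c = a[1:]` → c = [[1, 9], [7, 3]]
`a[0].append(474)` → a = [[6, 3, 474], [1, 9], [7, 3]]; b = [[6, 3, 474], [1, 9], [7, 3]]
`a.append([2, 1])` → a = [[6, 3, 474], [1, 9], [7, 3], [2, 1]]
`print(b[0])` → prints [6, 3, 474]
`print(len(b))` → prints 3
`print(c[0])` → prints [1, 9]

Answer:
[6, 3, 474]
3
[1, 9]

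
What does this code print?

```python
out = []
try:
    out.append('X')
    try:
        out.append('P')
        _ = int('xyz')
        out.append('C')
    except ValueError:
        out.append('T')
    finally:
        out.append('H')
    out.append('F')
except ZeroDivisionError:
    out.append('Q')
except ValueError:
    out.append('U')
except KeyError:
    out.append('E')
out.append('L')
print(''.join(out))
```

Execution trace: 'X' (try body) → 'P' (inner try body) → 'T' (inner except ValueError) → 'H' (inner finally) → 'F' (try body, no exception) → 'L' (after the try/except). Output: XPTHFL

Answer: XPTHFL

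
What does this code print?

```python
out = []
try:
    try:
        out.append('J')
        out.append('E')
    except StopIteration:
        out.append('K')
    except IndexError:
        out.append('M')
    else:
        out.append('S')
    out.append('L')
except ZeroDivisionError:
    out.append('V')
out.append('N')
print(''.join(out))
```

Execution trace: 'J' (inner try body) → 'E' (inner try body, no exception) → 'S' (inner else) → 'L' (try body, no exception) → 'N' (after the try/except). Output: JESLN

Answer: JESLN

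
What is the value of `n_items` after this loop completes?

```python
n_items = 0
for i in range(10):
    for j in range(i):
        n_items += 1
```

Triangle number: 0+1+2+...+9
`n_items` takes the values: 0 → 1 → 2 → 3 → 4 → 5 → 6 → 7 → 8 → 9 → 10 → 11 → 12 → 13 → 14 → 15 → 16 → 17 → 18 → 19 → 20 → 21 → 22 → 23 → 24 → 25 → 26 → 27 → 28 → 29 → … → 41 → 42 → 43 → 44 → 45

Answer: 45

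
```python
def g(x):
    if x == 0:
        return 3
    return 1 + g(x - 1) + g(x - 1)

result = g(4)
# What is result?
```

g(x) = 1 + 2·g(x-1), g(0)=3. Closed form: (3+1)·2^4 - 1 = 63.

Answer: 63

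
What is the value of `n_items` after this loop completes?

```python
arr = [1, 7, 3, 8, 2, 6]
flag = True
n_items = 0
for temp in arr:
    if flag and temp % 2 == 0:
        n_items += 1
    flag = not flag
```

Count even values at even positions
`n_items` takes the values: 0 → 1

Answer: 1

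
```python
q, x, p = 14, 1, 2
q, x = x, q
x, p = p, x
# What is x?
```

Trace:
`q, x, p = 14, 1, 2` → q = 14; x = 1; p = 2
`q, x = x, q` → q = 1; x = 14
`x, p = p, x` → x = 2; p = 14
So x = 2

Answer: 2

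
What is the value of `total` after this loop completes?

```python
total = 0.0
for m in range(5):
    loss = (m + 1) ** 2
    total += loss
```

Sum of squared losses 1² + 2² + ... + 5²
`total` takes the values: 0.0 → 1.0 → 5.0 → 14.0 → 30.0 → 55.0

Answer: 55.0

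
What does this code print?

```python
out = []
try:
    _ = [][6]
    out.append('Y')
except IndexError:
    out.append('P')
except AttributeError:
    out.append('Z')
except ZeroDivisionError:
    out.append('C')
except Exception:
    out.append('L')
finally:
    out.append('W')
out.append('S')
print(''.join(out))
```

Execution trace: 'P' (except IndexError) → 'W' (finally) → 'S' (after the try/except). Output: PWS

Answer: PWS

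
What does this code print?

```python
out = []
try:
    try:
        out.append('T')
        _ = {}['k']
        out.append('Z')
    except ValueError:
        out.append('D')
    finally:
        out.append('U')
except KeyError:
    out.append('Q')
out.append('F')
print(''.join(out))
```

Execution trace: 'T' (inner try body) → 'U' (inner finally) → 'Q' (outer except KeyError) → 'F' (after the try/except). Output: TUQF

Answer: TUQF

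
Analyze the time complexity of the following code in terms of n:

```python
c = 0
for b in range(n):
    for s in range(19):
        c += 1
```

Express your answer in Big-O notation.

Each loop level contributes: n × 1. Multiplying the contributions gives O(n).

Answer: O(n)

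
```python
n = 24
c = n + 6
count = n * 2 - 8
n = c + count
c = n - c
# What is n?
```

Trace:
`n = 24` → n = 24
`c = n + 6` → c = 30
`count = n * 2 - 8` → count = 40
`n = c + count` → n = 70
`c = n - c` → c = 40
So n = 70

Answer: 70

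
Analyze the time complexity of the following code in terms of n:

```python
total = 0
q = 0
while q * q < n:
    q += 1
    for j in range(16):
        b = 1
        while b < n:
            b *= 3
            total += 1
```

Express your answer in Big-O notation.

Each loop level contributes: √n × 1 × log n. Multiplying the contributions gives O(√n log n).

Answer: O(√n log n)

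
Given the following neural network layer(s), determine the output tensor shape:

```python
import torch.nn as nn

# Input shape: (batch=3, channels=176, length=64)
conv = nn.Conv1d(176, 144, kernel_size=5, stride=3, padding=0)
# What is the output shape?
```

Input: (3, 176, 64) -> Output: (3, 144, 20)

Answer: (3, 144, 20)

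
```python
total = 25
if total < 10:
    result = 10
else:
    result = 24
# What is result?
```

Trace:
`total = 25` → total = 25
`if total < 10: ...` → total < 10 is False, take else branch → result = 24
So result = 24

Answer: 24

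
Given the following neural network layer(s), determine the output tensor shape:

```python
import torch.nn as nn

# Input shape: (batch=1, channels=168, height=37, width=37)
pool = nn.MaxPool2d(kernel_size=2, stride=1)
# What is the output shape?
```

Input: (1, 168, 37, 37) -> Output: (1, 168, 36, 36)

Answer: (1, 168, 36, 36)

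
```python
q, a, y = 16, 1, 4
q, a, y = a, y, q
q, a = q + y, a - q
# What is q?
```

Trace:
`q, a, y = 16, 1, 4` → q = 16; a = 1; y = 4
`q, a, y = a, y, q` → q = 1; a = 4; y = 16
`q, a = q + y, a - q` → q = 17; a = 3
So q = 17

Answer: 17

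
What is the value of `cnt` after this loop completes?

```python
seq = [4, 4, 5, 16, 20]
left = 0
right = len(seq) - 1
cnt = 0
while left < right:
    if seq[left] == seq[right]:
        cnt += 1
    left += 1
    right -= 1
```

Count matching pairs from ends
`cnt` takes the values: 0

Answer: 0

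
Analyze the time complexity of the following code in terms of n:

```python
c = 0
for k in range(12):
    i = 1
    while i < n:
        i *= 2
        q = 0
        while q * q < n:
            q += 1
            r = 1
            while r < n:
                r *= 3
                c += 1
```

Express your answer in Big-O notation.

Each loop level contributes: 1 × log n × √n × log n. Multiplying the contributions gives O(√n log² n).

Answer: O(√n log² n)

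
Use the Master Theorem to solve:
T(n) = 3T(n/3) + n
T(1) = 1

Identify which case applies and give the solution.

a=3, b=3, f(n)=n. log_3(3) = 1. Since c=1 = 1, Case 2 applies: T(n) = Θ(n^log_b(a) · log n) = O(n log n).

Answer: O(n log n) - Case 2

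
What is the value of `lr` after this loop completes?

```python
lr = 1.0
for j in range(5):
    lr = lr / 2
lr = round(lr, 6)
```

Halving LR 5 times: 1 / 2^5
`lr` takes the values: 1.0 → 0.5 → 0.25 → 0.125 → 0.0625 → 0.03125

Answer: 0.03125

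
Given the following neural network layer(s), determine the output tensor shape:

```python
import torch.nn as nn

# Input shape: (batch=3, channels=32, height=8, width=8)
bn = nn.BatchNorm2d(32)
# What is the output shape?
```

Input: (3, 32, 8, 8) -> Output: (3, 32, 8, 8)

Answer: (3, 32, 8, 8)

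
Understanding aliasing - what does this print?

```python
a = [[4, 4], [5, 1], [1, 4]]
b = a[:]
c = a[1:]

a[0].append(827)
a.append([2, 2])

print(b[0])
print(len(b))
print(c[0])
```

Key concept: slice with nested mutation.
Step by step:
`a = [[4, 4], [5, 1], [1, 4]]` → a = [[4, 4], [5, 1], [1, 4]]
`b = a[:]` → b = [[4, 4], [5, 1], [1, 4]]
`c = a[1:]` → c = [[5, 1], [1, 4]]
`a[0].append(827)` → a = [[4, 4, 827], [5, 1], [1, 4]]; b = [[4, 4, 827], [5, 1], [1, 4]]
`a.append([2, 2])` → a = [[4, 4, 827], [5, 1], [1, 4], [2, 2]]
`print(b[0])` → prints [4, 4, 827]
`print(len(b))` → prints 3
`print(c[0])` → prints [5, 1]

Answer:
[4, 4, 827]
3
[5, 1]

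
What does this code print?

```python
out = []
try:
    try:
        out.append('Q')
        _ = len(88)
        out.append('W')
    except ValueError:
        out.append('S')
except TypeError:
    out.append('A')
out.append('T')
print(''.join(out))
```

Execution trace: 'Q' (try body) → 'A' (outer except TypeError) → 'T' (after the try/except). Output: QAT

Answer: QAT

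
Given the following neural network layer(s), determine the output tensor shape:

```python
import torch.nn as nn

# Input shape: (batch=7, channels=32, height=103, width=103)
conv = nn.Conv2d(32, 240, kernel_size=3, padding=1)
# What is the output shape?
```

Input: (7, 32, 103, 103) -> Output: (7, 240, 103, 103)

Answer: (7, 240, 103, 103)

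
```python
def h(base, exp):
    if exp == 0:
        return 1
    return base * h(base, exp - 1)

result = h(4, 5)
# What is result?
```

h(4, 5) = 4 * 4 * 4 * 4 * 4 = 1024

Answer: 1024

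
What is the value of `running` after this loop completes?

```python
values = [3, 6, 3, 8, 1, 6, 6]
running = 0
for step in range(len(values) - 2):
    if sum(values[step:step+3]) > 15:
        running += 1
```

Count windows with sum > 15
`running` takes the values: 0 → 1

Answer: 1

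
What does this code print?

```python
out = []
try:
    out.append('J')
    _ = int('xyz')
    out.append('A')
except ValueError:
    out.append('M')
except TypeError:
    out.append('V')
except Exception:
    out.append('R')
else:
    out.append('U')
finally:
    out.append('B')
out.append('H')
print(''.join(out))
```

Execution trace: 'J' (try body) → 'M' (except ValueError) → 'B' (finally) → 'H' (after the try/except). Output: JMBH

Answer: JMBH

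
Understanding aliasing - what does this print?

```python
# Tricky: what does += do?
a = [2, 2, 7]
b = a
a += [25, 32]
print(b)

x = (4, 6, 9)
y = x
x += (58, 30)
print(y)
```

Key concept: += behavior differs for mutable vs immutable.
Step by step:
`a = [2, 2, 7]` → a = [2, 2, 7]
`b = a` → b = [2, 2, 7] (same object as a)
`a += [25, 32]` → a = [2, 2, 7, 25, 32] (same object as b); b = [2, 2, 7, 25, 32] (same object as a)
`print(b)` → prints [2, 2, 7, 25, 32]
`x = (4, 6, 9)` → x = (4, 6, 9)
`y = x` → y = (4, 6, 9)
`x += (58, 30)` → x = (4, 6, 9, 58, 30)
`print(y)` → prints (4, 6, 9)

Answer:
[2, 2, 7, 25, 32]
(4, 6, 9)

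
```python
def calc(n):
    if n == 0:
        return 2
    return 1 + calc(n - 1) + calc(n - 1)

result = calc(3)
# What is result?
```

calc(n) = 1 + 2·calc(n-1), calc(0)=2. Closed form: (2+1)·2^3 - 1 = 23.

Answer: 23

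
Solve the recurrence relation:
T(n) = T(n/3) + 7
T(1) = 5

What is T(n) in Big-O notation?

Each step divides n by 3 and adds 7. After log_3(n) steps we reach T(1)=5. So T(n) = 7·log_3(n) + 5 = O(log n).

Answer: O(log n)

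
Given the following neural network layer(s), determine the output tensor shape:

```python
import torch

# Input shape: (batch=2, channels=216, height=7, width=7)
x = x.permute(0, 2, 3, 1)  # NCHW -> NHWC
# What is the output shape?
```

Input: (2, 216, 7, 7) -> Output: (2, 7, 7, 216)

Answer: (2, 7, 7, 216)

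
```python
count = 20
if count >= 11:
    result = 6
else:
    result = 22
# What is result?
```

Trace:
`count = 20` → count = 20
`if count >= 11: ...` → count >= 11 is True → result = 6
So result = 6

Answer: 6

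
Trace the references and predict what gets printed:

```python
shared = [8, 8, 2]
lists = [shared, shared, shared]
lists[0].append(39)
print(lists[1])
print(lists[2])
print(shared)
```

Key concept: list of same reference.
Step by step:
`shared = [8, 8, 2]` → shared = [8, 8, 2]
`lists = [shared, shared, shared]` → lists = [[8, 8, 2], [8, 8, 2], [8, 8, 2]]
`lists[0].append(39)` → shared = [8, 8, 2, 39]; lists = [[8, 8, 2, 39], [8, 8, 2, 39], [8, 8, 2, 39]]
`print(lists[1])` → prints [8, 8, 2, 39]
`print(lists[2])` → prints [8, 8, 2, 39]
`print(shared)` → prints [8, 8, 2, 39]

Answer:
[8, 8, 2, 39]
[8, 8, 2, 39]
[8, 8, 2, 39]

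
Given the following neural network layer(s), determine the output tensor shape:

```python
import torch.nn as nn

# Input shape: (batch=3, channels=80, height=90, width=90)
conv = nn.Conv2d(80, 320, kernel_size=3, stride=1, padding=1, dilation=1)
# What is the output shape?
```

Input: (3, 80, 90, 90) -> Output: (3, 320, 90, 90)

Answer: (3, 320, 90, 90)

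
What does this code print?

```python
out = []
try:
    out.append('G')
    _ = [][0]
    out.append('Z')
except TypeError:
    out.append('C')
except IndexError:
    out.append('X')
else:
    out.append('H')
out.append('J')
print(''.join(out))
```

Execution trace: 'G' (try body) → 'X' (except IndexError) → 'J' (after the try/except). Output: GXJ

Answer: GXJ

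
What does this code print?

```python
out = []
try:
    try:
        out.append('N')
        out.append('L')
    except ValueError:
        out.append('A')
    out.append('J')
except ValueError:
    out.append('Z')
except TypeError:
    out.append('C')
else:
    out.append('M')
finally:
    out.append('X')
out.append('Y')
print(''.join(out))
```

Execution trace: 'N' (inner try body) → 'L' (inner try body, no exception) → 'J' (try body, no exception) → 'M' (else) → 'X' (finally) → 'Y' (after the try/except). Output: NLJMXY

Answer: NLJMXY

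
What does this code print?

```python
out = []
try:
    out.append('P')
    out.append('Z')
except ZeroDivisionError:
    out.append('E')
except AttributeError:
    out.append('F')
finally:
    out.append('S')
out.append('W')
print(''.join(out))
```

Execution trace: 'P' (try body) → 'Z' (try body, no exception) → 'S' (finally) → 'W' (after the try/except). Output: PZSW

Answer: PZSW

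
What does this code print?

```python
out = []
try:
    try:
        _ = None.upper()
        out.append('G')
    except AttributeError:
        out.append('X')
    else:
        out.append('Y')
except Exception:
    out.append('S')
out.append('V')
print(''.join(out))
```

Execution trace: 'X' (inner except AttributeError) → 'V' (after the try/except). Output: XV

Answer: XV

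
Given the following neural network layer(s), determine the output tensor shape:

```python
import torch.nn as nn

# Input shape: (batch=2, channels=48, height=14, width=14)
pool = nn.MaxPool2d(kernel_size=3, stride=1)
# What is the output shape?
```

Input: (2, 48, 14, 14) -> Output: (2, 48, 12, 12)

Answer: (2, 48, 12, 12)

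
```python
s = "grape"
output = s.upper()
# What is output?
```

Trace:
`s = "grape"` → s = 'grape'
`output = s.upper()` → output = 'GRAPE'
So output = 'GRAPE'

Answer: 'GRAPE'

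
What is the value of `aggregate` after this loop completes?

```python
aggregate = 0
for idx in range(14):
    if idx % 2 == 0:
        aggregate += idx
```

Sum of even numbers 0 to 13
`aggregate` takes the values: 0 → 2 → 6 → 12 → 20 → 30 → 42

Answer: 42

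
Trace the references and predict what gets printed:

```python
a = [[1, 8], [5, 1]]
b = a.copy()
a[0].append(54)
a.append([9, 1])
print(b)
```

Key concept: shallow copy with nested lists.
Step by step:
`a = [[1, 8], [5, 1]]` → a = [[1, 8], [5, 1]]
`b = a.copy()` → b = [[1, 8], [5, 1]]
`a[0].append(54)` → a = [[1, 8, 54], [5, 1]]; b = [[1, 8, 54], [5, 1]]
`a.append([9, 1])` → a = [[1, 8, 54], [5, 1], [9, 1]]
`print(b)` → prints [[1, 8, 54], [5, 1]]

Answer: [[1, 8, 54], [5, 1]]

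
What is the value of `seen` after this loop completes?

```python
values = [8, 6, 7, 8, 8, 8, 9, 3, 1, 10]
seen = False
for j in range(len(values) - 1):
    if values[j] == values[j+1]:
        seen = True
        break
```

Check consecutive duplicates in [8, 6, 7, 8, 8, 8, 9, 3, 1, 10]
`seen` takes the values: False → True

Answer: True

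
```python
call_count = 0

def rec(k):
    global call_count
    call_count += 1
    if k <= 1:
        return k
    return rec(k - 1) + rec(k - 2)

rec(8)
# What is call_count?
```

Calls(k) = 1 + Calls(k-1) + Calls(k-2); Calls(0)=Calls(1)=1. For k=8 this gives 67.

Answer: 67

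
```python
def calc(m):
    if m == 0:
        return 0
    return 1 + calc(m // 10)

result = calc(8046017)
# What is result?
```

Count of digits of 8046017: 7

Answer: 7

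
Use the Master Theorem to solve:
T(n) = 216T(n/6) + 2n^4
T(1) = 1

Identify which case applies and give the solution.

a=216, b=6, f(n)=2n^4. log_6(216) = 3. Since c=4 > 3 and the regularity condition holds (216(n/6)^4 = (216/6^4)n^4 with 216/6^4 < 1), Case 3 applies: T(n) = Θ(f(n)) = O(n^4).

Answer: O(n^4) - Case 3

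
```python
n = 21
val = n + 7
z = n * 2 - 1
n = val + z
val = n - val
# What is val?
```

Trace:
`n = 21` → n = 21
`val = n + 7` → val = 28
`z = n * 2 - 1` → z = 41
`n = val + z` → n = 69
`val = n - val` → val = 41
So val = 41

Answer: 41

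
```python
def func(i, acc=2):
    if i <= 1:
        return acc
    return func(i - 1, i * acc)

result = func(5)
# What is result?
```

Accumulator trace (n, acc): (5, 2) -> (4, 10) -> (3, 40) -> (2, 120) -> (1, 240) -> return 240

Answer: 240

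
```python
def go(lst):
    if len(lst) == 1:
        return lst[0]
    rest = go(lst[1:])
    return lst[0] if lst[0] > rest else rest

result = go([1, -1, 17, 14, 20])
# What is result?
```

Recursive max over [1, -1, 17, 14, 20] = 20

Answer: 20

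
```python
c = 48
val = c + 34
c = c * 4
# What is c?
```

Trace:
`c = 48` → c = 48
`val = c + 34` → val = 82
`c = c * 4` → c = 192
So c = 192

Answer: 192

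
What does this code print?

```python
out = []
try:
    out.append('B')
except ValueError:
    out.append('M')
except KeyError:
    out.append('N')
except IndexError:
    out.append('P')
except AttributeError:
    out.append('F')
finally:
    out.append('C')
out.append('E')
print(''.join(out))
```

Execution trace: 'B' (try body, no exception) → 'C' (finally) → 'E' (after the try/except). Output: BCE

Answer: BCE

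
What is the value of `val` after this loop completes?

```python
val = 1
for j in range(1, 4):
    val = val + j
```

Start at 1, add 1 through 3
`val` takes the values: 1 → 2 → 4 → 7

Answer: 7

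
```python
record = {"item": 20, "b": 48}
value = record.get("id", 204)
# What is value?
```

Trace:
`record = {"item": 20, "b": 48}` → record = {'item': 20, 'b': 48}
`value = record.get("id", 204)` → value = 204
So value = 204

Answer: 204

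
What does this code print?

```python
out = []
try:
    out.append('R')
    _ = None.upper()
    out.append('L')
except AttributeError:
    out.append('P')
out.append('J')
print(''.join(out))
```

Execution trace: 'R' (try body) → 'P' (except AttributeError) → 'J' (after the try/except). Output: RPJ

Answer: RPJ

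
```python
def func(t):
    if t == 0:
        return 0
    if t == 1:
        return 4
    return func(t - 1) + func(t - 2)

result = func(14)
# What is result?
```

Build up from base cases: func(0)=0, func(1)=4, func(2)=4, func(3)=8, func(4)=12, func(5)=20, func(6)=32, ..., func(14)=1508

Answer: 1508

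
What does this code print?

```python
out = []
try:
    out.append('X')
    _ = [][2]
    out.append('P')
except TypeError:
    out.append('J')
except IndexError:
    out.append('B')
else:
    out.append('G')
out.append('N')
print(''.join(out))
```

Execution trace: 'X' (try body) → 'B' (except IndexError) → 'N' (after the try/except). Output: XBN

Answer: XBN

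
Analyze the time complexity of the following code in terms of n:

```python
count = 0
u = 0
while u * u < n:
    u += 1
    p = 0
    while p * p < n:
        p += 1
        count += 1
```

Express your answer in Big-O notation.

Each loop level contributes: √n × √n. Multiplying the contributions gives O(n).

Answer: O(n)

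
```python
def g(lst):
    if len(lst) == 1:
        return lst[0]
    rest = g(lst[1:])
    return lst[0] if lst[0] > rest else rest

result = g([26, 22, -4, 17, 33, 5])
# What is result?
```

Recursive max over [26, 22, -4, 17, 33, 5] = 33

Answer: 33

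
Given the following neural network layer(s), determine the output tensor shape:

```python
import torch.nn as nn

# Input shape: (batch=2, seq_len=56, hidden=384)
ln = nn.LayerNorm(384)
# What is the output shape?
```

Input: (2, 56, 384) -> Output: (2, 56, 384)

Answer: (2, 56, 384)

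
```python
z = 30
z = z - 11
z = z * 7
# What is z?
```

Trace:
`z = 30` → z = 30
`z = z - 11` → z = 19
`z = z * 7` → z = 133
So z = 133

Answer: 133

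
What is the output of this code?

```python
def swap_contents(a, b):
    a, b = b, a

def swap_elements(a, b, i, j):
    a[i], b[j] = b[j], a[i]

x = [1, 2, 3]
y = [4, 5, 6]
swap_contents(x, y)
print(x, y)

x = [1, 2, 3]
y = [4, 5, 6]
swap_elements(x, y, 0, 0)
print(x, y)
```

Key concept: parameter rebinding vs mutation.
Step by step:
`x = [1, 2, 3]` → x = [1, 2, 3]
`y = [4, 5, 6]` → y = [4, 5, 6]
`swap_contents(x, y)` → no visible change to tracked variables
`print(x, y)` → prints [1, 2, 3] [4, 5, 6]
`x = [1, 2, 3]` → x = [1, 2, 3]
`y = [4, 5, 6]` → y = [4, 5, 6]
`swap_elements(x, y, 0, 0)` → x = [4, 2, 3]; y = [1, 5, 6]
`print(x, y)` → prints [4, 2, 3] [1, 5, 6]

Answer:
[1, 2, 3] [4, 5, 6]
[4, 2, 3] [1, 5, 6]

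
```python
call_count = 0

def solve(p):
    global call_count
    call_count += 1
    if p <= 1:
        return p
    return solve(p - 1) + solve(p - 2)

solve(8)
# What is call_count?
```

Calls(p) = 1 + Calls(p-1) + Calls(p-2); Calls(0)=Calls(1)=1. For p=8 this gives 67.

Answer: 67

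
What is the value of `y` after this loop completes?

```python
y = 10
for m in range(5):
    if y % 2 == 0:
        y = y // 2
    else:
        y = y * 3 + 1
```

Collatz-style transformation from 10
`y` takes the values: 10 → 5 → 16 → 8 → 4 → 2

Answer: 2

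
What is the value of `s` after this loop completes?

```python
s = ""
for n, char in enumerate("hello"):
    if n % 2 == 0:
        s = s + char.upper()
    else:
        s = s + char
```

Uppercase even positions in 'hello'
`s` takes the values: "" → "H" → "He" → "HeL" → "HeLl" → "HeLlO"

Answer: "HeLlO"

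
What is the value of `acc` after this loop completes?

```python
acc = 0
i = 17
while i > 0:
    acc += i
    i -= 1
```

Sum 17 down to 1
`acc` takes the values: 0 → 17 → 33 → 48 → 62 → 75 → 87 → 98 → 108 → 117 → 125 → 132 → 138 → 143 → 147 → 150 → 152 → 153

Answer: 153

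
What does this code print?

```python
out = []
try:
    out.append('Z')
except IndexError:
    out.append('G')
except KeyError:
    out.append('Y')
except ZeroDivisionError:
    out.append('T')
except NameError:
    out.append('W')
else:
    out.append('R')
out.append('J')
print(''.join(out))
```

Execution trace: 'Z' (try body, no exception) → 'R' (else) → 'J' (after the try/except). Output: ZRJ

Answer: ZRJ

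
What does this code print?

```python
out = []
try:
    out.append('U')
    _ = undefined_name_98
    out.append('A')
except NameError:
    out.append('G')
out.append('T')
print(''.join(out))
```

Execution trace: 'U' (try body) → 'G' (except NameError) → 'T' (after the try/except). Output: UGT

Answer: UGT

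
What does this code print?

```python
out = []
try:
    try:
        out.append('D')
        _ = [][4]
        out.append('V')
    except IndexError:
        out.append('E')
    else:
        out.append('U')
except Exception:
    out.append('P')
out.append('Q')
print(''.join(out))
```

Execution trace: 'D' (inner try body) → 'E' (inner except IndexError) → 'Q' (after the try/except). Output: DEQ

Answer: DEQ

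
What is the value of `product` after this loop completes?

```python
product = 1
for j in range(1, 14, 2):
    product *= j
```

Product of 1, 3, 5, ... up to 13
`product` takes the values: 1 → 3 → 15 → 105 → 945 → 10395 → 135135

Answer: 135135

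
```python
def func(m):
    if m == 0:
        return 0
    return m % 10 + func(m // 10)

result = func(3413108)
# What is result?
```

Sum of digits of 3413108: 8 + 0 + 1 + 3 + 1 + 4 + 3 = 20

Answer: 20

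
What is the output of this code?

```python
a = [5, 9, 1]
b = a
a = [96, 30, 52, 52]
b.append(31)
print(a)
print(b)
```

Key concept: rebinding vs mutation: a is rebound to a new list, b still points at the original.
Step by step:
`a = [5, 9, 1]` → a = [5, 9, 1]
`b = a` → b = [5, 9, 1] (same object as a)
`a = [96, 30, 52, 52]` → a = [96, 30, 52, 52]
`b.append(31)` → b = [5, 9, 1, 31]
`print(a)` → prints [96, 30, 52, 52]
`print(b)` → prints [5, 9, 1, 31]

Answer:
[96, 30, 52, 52]
[5, 9, 1, 31]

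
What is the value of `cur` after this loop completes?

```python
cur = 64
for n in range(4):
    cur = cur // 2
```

Halve 4 times: 64 // 2^4 = 4
`cur` takes the values: 64 → 32 → 16 → 8 → 4

Answer: 4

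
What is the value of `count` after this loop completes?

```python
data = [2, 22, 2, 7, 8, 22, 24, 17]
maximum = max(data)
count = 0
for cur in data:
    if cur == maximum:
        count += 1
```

Count of max value 24 in [2, 22, 2, 7, 8, 22, 24, 17]
`count` takes the values: 0 → 1

Answer: 1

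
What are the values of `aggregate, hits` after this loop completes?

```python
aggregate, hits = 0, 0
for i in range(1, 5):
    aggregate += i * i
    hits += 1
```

Sum of squares and count
`aggregate, hits` takes the values: (0, 0) → (1, 0) → (1, 1) → (5, 1) → (5, 2) → (14, 2) → (14, 3) → (30, 3) → (30, 4)

Answer: 30, 4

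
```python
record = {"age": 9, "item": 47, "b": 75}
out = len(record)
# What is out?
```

Trace:
`record = {"age": 9, "item": 47, "b": 75}` → record = {'age': 9, 'item': 47, 'b': 75}
`out = len(record)` → out = 3
So out = 3

Answer: 3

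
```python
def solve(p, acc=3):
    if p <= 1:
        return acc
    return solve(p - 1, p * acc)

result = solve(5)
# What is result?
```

Accumulator trace (n, acc): (5, 3) -> (4, 15) -> (3, 60) -> (2, 180) -> (1, 360) -> return 360

Answer: 360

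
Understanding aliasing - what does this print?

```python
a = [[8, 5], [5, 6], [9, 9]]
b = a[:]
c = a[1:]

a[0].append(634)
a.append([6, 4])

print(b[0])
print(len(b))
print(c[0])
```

Key concept: slice with nested mutation.
Step by step:
`a = [[8, 5], [5, 6], [9, 9]]` → a = [[8, 5], [5, 6], [9, 9]]
`b = a[:]` → b = [[8, 5], [5, 6], [9, 9]]
`c = a[1:]` → c = [[5, 6], [9, 9]]
`a[0].append(634)` → a = [[8, 5, 634], [5, 6], [9, 9]]; b = [[8, 5, 634], [5, 6], [9, 9]]
`a.append([6, 4])` → a = [[8, 5, 634], [5, 6], [9, 9], [6, 4]]
`print(b[0])` → prints [8, 5, 634]
`print(len(b))` → prints 3
`print(c[0])` → prints [5, 6]

Answer:
[8, 5, 634]
3
[5, 6]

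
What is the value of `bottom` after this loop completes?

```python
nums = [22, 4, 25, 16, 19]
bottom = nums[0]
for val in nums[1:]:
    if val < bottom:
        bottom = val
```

Minimum of [22, 4, 25, 16, 19]
`bottom` takes the values: 22 → 4

Answer: 4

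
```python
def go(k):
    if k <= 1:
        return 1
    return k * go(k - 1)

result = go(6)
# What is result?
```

go(6) = 6 * 5 * 4 * 3 * 2 * 1 = 720

Answer: 720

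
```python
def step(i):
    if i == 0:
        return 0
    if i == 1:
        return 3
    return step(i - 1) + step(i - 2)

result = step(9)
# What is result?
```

Build up from base cases: step(0)=0, step(1)=3, step(2)=3, step(3)=6, step(4)=9, step(5)=15, step(6)=24, ..., step(9)=102

Answer: 102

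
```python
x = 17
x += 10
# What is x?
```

Trace:
`x = 17` → x = 17
`x += 10` → x = 27
So x = 27

Answer: 27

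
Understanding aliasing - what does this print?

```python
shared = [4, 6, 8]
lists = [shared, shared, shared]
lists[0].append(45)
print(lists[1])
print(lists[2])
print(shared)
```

Key concept: list of same reference.
Step by step:
`shared = [4, 6, 8]` → shared = [4, 6, 8]
`lists = [shared, shared, shared]` → lists = [[4, 6, 8], [4, 6, 8], [4, 6, 8]]
`lists[0].append(45)` → shared = [4, 6, 8, 45]; lists = [[4, 6, 8, 45], [4, 6, 8, 45], [4, 6, 8, 45]]
`print(lists[1])` → prints [4, 6, 8, 45]
`print(lists[2])` → prints [4, 6, 8, 45]
`print(shared)` → prints [4, 6, 8, 45]

Answer:
[4, 6, 8, 45]
[4, 6, 8, 45]
[4, 6, 8, 45]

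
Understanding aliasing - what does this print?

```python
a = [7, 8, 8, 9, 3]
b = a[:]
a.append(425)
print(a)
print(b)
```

Key concept: slice [:] creates copy.
Step by step:
`a = [7, 8, 8, 9, 3]` → a = [7, 8, 8, 9, 3]
`b = a[:]` → b = [7, 8, 8, 9, 3]
`a.append(425)` → a = [7, 8, 8, 9, 3, 425]
`print(a)` → prints [7, 8, 8, 9, 3, 425]
`print(b)` → prints [7, 8, 8, 9, 3]

Answer:
[7, 8, 8, 9, 3, 425]
[7, 8, 8, 9, 3]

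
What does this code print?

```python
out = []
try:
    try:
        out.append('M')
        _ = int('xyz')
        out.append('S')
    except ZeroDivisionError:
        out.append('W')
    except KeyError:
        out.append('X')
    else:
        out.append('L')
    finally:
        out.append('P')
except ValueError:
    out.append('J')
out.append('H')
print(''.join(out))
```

Execution trace: 'M' (try body) → 'P' (finally) → 'J' (outer except ValueError) → 'H' (after the try/except). Output: MPJH

Answer: MPJH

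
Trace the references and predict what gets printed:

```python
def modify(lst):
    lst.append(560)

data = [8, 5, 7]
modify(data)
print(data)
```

Key concept: function modifies passed list.
Step by step:
`data = [8, 5, 7]` → data = [8, 5, 7]
`modify(data)` → data = [8, 5, 7, 560]
`print(data)` → prints [8, 5, 7, 560]

Answer: [8, 5, 7, 560]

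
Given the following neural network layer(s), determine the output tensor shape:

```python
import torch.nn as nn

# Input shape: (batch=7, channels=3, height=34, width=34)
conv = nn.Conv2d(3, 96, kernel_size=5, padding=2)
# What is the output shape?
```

Input: (7, 3, 34, 34) -> Output: (7, 96, 34, 34)

Answer: (7, 96, 34, 34)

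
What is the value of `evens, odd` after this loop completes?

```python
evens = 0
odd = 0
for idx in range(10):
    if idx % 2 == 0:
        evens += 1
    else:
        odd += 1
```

Count evens and odds in range(10)
`evens, odd` takes the values: (0, 0) → (1, 0) → (1, 1) → (2, 1) → (2, 2) → (3, 2) → (3, 3) → (4, 3) → (4, 4) → (5, 4) → (5, 5)

Answer: 5, 5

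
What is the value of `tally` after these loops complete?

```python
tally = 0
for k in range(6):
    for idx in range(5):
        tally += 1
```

6 * 5 = 30
`tally` takes the values: 0 → 1 → 2 → 3 → 4 → 5 → 6 → 7 → 8 → 9 → 10 → 11 → 12 → 13 → 14 → 15 → 16 → 17 → 18 → 19 → 20 → 21 → 22 → 23 → 24 → 25 → 26 → 27 → 28 → 29 → 30

Answer: 30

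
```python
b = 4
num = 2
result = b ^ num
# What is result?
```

Trace:
`b = 4` → b = 4
`num = 2` → num = 2
`result = b ^ num` → result = 6
So result = 6

Answer: 6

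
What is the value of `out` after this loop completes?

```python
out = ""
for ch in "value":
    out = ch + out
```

Reverse 'value'
`out` takes the values: "" → "v" → "av" → "lav" → "ulav" → "eulav"

Answer: "eulav"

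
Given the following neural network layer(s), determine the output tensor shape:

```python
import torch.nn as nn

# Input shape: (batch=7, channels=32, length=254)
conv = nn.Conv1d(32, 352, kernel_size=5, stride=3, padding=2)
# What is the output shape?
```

Input: (7, 32, 254) -> Output: (7, 352, 85)

Answer: (7, 352, 85)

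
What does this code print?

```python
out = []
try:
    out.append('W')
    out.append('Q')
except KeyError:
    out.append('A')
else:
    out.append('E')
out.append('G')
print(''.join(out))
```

Execution trace: 'W' (try body) → 'Q' (try body, no exception) → 'E' (else) → 'G' (after the try/except). Output: WQEG

Answer: WQEG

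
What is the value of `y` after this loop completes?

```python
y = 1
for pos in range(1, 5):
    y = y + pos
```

Start at 1, add 1 through 4
`y` takes the values: 1 → 2 → 4 → 7 → 11

Answer: 11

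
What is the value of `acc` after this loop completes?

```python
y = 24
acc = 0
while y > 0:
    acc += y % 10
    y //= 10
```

Sum digits of 24
`acc` takes the values: 0 → 4 → 6

Answer: 6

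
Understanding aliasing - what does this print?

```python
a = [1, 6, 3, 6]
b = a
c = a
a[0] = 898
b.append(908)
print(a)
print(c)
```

Key concept: multiple aliases.
Step by step:
`a = [1, 6, 3, 6]` → a = [1, 6, 3, 6]
`b = a` → b = [1, 6, 3, 6] (same object as a)
`c = a` → c = [1, 6, 3, 6] (same object as a, b)
`a[0] = 898` → a = [898, 6, 3, 6] (same object as b, c); b = [898, 6, 3, 6] (same object as a, c); c = [898, 6, 3, 6] (same object as a, b)
`b.append(908)` → a = [898, 6, 3, 6, 908] (same object as b, c); b = [898, 6, 3, 6, 908] (same object as a, c); c = [898, 6, 3, 6, 908] (same object as a, b)
`print(a)` → prints [898, 6, 3, 6, 908]
`print(c)` → prints [898, 6, 3, 6, 908]

Answer:
[898, 6, 3, 6, 908]
[898, 6, 3, 6, 908]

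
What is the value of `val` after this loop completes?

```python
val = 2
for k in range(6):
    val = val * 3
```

Multiply by 3, 6 times: 2 * 3^6 = 1458
`val` takes the values: 2 → 6 → 18 → 54 → 162 → 486 → 1458

Answer: 1458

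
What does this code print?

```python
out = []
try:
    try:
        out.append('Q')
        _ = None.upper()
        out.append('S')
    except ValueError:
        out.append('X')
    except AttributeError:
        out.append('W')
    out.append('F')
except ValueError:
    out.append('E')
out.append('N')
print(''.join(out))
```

Execution trace: 'Q' (inner try body) → 'W' (inner except AttributeError) → 'F' (try body, no exception) → 'N' (after the try/except). Output: QWFN

Answer: QWFN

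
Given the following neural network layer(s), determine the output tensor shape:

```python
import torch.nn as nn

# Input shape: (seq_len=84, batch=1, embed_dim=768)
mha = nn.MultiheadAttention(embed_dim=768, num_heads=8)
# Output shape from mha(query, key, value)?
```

Input: (84, 1, 768) -> Output: (84, 1, 768)

Answer: (84, 1, 768)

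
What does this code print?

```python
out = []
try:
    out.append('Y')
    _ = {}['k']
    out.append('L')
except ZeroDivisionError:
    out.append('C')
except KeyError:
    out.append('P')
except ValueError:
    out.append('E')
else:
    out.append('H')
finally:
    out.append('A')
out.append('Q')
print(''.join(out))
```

Execution trace: 'Y' (try body) → 'P' (except KeyError) → 'A' (finally) → 'Q' (after the try/except). Output: YPAQ

Answer: YPAQ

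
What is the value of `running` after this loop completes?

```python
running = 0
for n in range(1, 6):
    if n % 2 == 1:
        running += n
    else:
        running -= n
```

Add odd, subtract even
`running` takes the values: 0 → 1 → -1 → 2 → -2 → 3

Answer: 3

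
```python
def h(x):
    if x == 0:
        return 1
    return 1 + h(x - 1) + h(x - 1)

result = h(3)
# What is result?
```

h(x) = 1 + 2·h(x-1), h(0)=1. Closed form: (1+1)·2^3 - 1 = 15.

Answer: 15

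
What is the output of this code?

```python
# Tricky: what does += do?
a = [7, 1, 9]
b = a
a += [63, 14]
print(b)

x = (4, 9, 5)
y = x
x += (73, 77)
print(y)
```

Key concept: += behavior differs for mutable vs immutable.
Step by step:
`a = [7, 1, 9]` → a = [7, 1, 9]
`b = a` → b = [7, 1, 9] (same object as a)
`a += [63, 14]` → a = [7, 1, 9, 63, 14] (same object as b); b = [7, 1, 9, 63, 14] (same object as a)
`print(b)` → prints [7, 1, 9, 63, 14]
`x = (4, 9, 5)` → x = (4, 9, 5)
`y = x` → y = (4, 9, 5)
`x += (73, 77)` → x = (4, 9, 5, 73, 77)
`print(y)` → prints (4, 9, 5)

Answer:
[7, 1, 9, 63, 14]
(4, 9, 5)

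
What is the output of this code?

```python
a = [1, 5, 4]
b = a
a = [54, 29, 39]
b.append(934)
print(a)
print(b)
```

Key concept: rebinding vs mutation: a is rebound to a new list, b still points at the original.
Step by step:
`a = [1, 5, 4]` → a = [1, 5, 4]
`b = a` → b = [1, 5, 4] (same object as a)
`a = [54, 29, 39]` → a = [54, 29, 39]
`b.append(934)` → b = [1, 5, 4, 934]
`print(a)` → prints [54, 29, 39]
`print(b)` → prints [1, 5, 4, 934]

Answer:
[54, 29, 39]
[1, 5, 4, 934]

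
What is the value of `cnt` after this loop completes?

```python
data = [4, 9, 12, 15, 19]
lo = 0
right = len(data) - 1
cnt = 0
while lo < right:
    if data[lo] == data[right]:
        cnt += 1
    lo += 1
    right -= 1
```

Count matching pairs from ends
`cnt` takes the values: 0

Answer: 0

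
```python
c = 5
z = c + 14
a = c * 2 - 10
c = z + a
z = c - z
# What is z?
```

Trace:
`c = 5` → c = 5
`z = c + 14` → z = 19
`a = c * 2 - 10` → a = 0
`c = z + a` → c = 19
`z = c - z` → z = 0
So z = 0

Answer: 0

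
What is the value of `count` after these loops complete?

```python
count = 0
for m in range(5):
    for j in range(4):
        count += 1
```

5 * 4 = 20
`count` takes the values: 0 → 1 → 2 → 3 → 4 → 5 → 6 → 7 → 8 → 9 → 10 → 11 → 12 → 13 → 14 → 15 → 16 → 17 → 18 → 19 → 20

Answer: 20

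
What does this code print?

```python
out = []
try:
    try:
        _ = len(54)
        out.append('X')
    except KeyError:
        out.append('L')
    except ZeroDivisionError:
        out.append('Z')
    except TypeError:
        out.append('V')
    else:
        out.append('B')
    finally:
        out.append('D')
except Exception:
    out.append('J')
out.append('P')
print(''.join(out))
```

Execution trace: 'V' (inner except TypeError) → 'D' (inner finally) → 'P' (after the try/except). Output: VDP

Answer: VDP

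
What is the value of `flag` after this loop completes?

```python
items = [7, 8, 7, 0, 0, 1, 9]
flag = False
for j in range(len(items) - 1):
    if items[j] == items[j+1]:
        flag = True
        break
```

Check consecutive duplicates in [7, 8, 7, 0, 0, 1, 9]
`flag` takes the values: False → True

Answer: True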